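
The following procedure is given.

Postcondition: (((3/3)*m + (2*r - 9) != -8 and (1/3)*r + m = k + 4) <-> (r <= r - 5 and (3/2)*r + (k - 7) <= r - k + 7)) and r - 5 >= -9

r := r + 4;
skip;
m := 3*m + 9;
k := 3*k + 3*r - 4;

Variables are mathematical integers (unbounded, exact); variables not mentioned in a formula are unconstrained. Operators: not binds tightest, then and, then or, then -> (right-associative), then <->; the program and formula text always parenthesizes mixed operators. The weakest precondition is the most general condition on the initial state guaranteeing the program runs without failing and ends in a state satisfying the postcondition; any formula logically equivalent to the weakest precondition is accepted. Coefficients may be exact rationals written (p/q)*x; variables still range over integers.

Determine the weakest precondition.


Working backward. After the program, the postcondition (((3/3)*m + (2*r - 9) != -8 and (1/3)*r + m = k + 4) <-> (r <= r - 5 and (3/2)*r + (k - 7) <= r - k + 7)) and r - 5 >= -9 must hold; in canonical form it is (not (m + 2*r != 1 and m + (1/3)*r = k + 4)) and r >= -4.
Before k := 3*k + 3*r - 4: (not (m + 2*r != 1 and m = 3*k + (8/3)*r)) and r >= -4
Before m := 3*m + 9: (not (3*m + 2*r != -8 and 3*m = 3*k + (8/3)*r - 9)) and r >= -4
Before skip: (not (3*m + 2*r != -8 and 3*m = 3*k + (8/3)*r - 9)) and r >= -4
Before r := r + 4: (not (3*m + 2*r != -16 and 3*m = 3*k + (8/3)*r + 5/3)) and r >= -8
Answer: WP = (not (3*m + 2*r != -16 and 3*m = 3*k + (8/3)*r + 5/3)) and r >= -8


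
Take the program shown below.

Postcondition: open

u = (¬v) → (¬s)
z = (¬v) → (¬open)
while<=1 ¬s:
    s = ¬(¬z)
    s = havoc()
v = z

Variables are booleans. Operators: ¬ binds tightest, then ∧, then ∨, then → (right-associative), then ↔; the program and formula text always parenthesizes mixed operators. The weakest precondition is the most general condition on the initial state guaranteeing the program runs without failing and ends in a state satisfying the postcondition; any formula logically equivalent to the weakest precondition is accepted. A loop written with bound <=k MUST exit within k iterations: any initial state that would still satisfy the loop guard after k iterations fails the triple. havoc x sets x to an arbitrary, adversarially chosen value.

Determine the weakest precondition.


Working backward. After the program, open must hold.
Before v := z: open
Before the loop (bound <=1), unroll the exhaustion recursion (WP_0 = exit-now case; WP_j = one more guarded iteration, up to j = 1):
  WP_0: s ∧ open
  WP_1: s ∧ (s → open)
So before the loop: s ∧ (s → open)
Before z := (¬v) → (¬open): s ∧ (s → open)
Before u := (¬v) → (¬s): s ∧ (s → open)
Answer: WP = s ∧ (s → open)


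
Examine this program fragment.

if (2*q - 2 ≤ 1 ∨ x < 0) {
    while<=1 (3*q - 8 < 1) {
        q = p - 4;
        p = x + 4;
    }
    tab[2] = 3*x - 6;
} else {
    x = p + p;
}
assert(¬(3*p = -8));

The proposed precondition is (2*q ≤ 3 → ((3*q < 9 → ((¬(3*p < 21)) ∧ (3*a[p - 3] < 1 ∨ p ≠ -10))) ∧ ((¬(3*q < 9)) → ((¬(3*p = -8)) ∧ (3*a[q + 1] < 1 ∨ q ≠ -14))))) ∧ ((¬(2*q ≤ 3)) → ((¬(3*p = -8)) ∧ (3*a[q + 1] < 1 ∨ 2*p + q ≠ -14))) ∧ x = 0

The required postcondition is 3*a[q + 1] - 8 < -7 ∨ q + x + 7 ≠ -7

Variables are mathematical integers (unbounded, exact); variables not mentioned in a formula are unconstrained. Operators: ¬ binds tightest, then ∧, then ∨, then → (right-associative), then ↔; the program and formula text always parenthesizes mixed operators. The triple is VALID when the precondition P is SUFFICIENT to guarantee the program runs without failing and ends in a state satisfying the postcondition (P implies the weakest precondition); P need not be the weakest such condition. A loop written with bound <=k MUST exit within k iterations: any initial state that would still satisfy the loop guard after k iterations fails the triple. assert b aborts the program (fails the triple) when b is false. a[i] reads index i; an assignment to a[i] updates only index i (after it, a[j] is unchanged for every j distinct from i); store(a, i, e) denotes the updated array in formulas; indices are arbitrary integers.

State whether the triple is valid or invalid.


Working backward. After the program, the postcondition 3*a[q + 1] - 8 < -7 ∨ q + x + 7 ≠ -7 must hold; in canonical form it is 3*a[q + 1] < 1 ∨ q + x ≠ -14.
Before assert ¬(3*p = -8): (¬(3*p = -8)) ∧ (3*a[q + 1] < 1 ∨ q + x ≠ -14)
Then branch requires (3*q < 9 → ((¬(3*p < 21)) ∧ (¬(3*x = -20)) ∧ (3*a[p - 3] < 1 ∨ p + x ≠ -10))) ∧ ((¬(3*q < 9)) → ((¬(3*p = -8)) ∧ (3*a[q + 1] < 1 ∨ q + x ≠ -14))); else branch requires (¬(3*p = -8)) ∧ (3*a[q + 1] < 1 ∨ 2*p + q ≠ -14).
Before the if: ((2*q ≤ 3 ∨ x < 0) → ((3*q < 9 → ((¬(3*p < 21)) ∧ (¬(3*x = -20)) ∧ (3*a[p - 3] < 1 ∨ p + x ≠ -10))) ∧ ((¬(3*q < 9)) → ((¬(3*p = -8)) ∧ (3*a[q + 1] < 1 ∨ q + x ≠ -14))))) ∧ ((¬(2*q ≤ 3 ∨ x < 0)) → ((¬(3*p = -8)) ∧ (3*a[q + 1] < 1 ∨ 2*p + q ≠ -14)))
The weakest precondition is ((2*q ≤ 3 ∨ x < 0) → ((3*q < 9 → ((¬(3*p < 21)) ∧ (¬(3*x = -20)) ∧ (3*a[p - 3] < 1 ∨ p + x ≠ -10))) ∧ ((¬(3*q < 9)) → ((¬(3*p = -8)) ∧ (3*a[q + 1] < 1 ∨ q + x ≠ -14))))) ∧ ((¬(2*q ≤ 3 ∨ x < 0)) → ((¬(3*p = -8)) ∧ (3*a[q + 1] < 1 ∨ 2*p + q ≠ -14))).
Check whether (2*q ≤ 3 → ((3*q < 9 → ((¬(3*p < 21)) ∧ (3*a[p - 3] < 1 ∨ p ≠ -10))) ∧ ((¬(3*q < 9)) → ((¬(3*p = -8)) ∧ (3*a[q + 1] < 1 ∨ q ≠ -14))))) ∧ ((¬(2*q ≤ 3)) → ((¬(3*p = -8)) ∧ (3*a[q + 1] < 1 ∨ 2*p + q ≠ -14))) ∧ x = 0 implies it.
Every state satisfying the precondition satisfies the weakest precondition: the implication holds.
Answer: valid


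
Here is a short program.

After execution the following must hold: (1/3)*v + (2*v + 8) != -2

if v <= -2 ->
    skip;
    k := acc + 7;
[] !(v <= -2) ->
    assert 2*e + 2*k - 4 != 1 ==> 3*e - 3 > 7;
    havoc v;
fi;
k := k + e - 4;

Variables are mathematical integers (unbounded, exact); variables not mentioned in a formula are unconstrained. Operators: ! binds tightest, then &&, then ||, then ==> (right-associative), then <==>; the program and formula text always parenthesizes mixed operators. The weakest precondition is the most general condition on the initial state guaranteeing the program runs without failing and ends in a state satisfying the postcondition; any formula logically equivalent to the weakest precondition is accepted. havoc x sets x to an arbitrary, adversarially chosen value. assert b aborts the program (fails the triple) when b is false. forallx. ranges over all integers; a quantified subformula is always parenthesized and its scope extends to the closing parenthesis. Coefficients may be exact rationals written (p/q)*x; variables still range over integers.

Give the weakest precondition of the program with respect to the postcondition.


Working backward. After the program, the postcondition (1/3)*v + (2*v + 8) != -2 must hold; in canonical form it is (7/3)*v != -10.
Before k := k + e - 4: (7/3)*v != -10
Then branch requires (7/3)*v != -10; else branch requires (2*e + 2*k != 5 ==> 3*e > 10) && (forall v_1. (7/3)*v_1 != -10).
Before the if: (v <= -2 ==> (7/3)*v != -10) && ((!(v <= -2)) ==> ((2*e + 2*k != 5 ==> 3*e > 10) && (forall v_1. (7/3)*v_1 != -10)))
Answer: WP = (v <= -2 ==> (7/3)*v != -10) && ((!(v <= -2)) ==> ((2*e + 2*k != 5 ==> 3*e > 10) && (forall v_1. (7/3)*v_1 != -10)))


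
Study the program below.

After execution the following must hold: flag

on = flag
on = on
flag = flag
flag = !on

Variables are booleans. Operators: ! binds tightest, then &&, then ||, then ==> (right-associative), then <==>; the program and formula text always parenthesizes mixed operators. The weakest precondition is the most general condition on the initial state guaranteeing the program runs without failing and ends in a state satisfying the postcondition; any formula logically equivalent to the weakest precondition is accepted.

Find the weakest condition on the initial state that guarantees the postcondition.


Working backward. After the program, flag must hold.
Before flag := !on: !on
Before flag := flag: !on
Before on := on: !on
Before on := flag: !flag
Answer: WP = !flag


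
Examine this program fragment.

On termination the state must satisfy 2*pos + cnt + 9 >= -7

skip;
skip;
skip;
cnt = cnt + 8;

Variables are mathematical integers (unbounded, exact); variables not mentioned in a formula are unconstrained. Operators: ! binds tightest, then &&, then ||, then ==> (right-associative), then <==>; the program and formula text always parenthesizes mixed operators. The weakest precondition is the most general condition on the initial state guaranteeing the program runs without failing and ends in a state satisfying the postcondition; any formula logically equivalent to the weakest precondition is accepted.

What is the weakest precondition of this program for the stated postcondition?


Working backward. After the program, the postcondition 2*pos + cnt + 9 >= -7 must hold; in canonical form it is cnt + 2*pos >= -16.
Before cnt := cnt + 8: cnt + 2*pos >= -24
Before skip: cnt + 2*pos >= -24
Before skip: cnt + 2*pos >= -24
Before skip: cnt + 2*pos >= -24
Answer: WP = cnt + 2*pos >= -24


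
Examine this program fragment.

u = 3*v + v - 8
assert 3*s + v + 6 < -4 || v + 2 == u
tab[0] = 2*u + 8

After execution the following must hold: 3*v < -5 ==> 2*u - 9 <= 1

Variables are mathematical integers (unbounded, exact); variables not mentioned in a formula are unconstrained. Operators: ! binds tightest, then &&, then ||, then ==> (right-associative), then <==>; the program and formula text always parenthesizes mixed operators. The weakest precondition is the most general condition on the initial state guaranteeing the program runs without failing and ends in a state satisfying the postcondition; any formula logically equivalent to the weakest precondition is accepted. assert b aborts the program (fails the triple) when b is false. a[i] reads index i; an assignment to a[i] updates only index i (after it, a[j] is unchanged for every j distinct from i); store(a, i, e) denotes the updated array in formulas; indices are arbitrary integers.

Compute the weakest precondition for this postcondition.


Working backward. After the program, the postcondition 3*v < -5 ==> 2*u - 9 <= 1 must hold; in canonical form it is 3*v < -5 ==> 2*u <= 10.
Before tab[0] := 2*u + 8: 3*v < -5 ==> 2*u <= 10
Before assert 3*s + v + 6 < -4 || v + 2 == u: (3*s + v < -10 || v == u - 2) && (3*v < -5 ==> 2*u <= 10)
Before u := 3*v + v - 8: (3*s + v < -10 || 3*v == 10) && (3*v < -5 ==> 8*v <= 26)
Answer: WP = (3*s + v < -10 || 3*v == 10) && (3*v < -5 ==> 8*v <= 26)


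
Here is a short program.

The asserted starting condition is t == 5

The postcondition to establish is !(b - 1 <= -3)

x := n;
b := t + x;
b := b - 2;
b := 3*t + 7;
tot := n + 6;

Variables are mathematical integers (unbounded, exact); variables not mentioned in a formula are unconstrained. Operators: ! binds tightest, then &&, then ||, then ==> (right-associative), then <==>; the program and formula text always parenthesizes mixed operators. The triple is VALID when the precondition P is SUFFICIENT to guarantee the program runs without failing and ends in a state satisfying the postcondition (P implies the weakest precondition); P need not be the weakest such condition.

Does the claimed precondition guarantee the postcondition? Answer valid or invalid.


Working backward. After the program, the postcondition !(b - 1 <= -3) must hold; in canonical form it is !(b <= -2).
Before tot := n + 6: !(b <= -2)
Before b := 3*t + 7: !(3*t <= -9)
Before b := b - 2: !(3*t <= -9)
Before b := t + x: !(3*t <= -9)
Before x := n: !(3*t <= -9)
The weakest precondition is !(3*t <= -9).
Check whether t == 5 implies it.
Every state satisfying the precondition satisfies the weakest precondition: the implication holds.
Answer: valid


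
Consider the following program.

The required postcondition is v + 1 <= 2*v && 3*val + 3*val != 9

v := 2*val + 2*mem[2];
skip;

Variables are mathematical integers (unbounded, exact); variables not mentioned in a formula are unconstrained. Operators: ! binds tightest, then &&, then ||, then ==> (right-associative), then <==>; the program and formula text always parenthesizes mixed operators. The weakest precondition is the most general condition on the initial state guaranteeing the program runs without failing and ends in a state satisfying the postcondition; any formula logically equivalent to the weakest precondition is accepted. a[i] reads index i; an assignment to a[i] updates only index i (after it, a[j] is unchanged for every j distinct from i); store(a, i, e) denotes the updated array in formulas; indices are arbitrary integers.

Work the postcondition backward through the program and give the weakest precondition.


Working backward. After the program, the postcondition v + 1 <= 2*v && 3*val + 3*val != 9 must hold; in canonical form it is v >= 1 && 6*val != 9.
Before skip: v >= 1 && 6*val != 9
Before v := 2*val + 2*mem[2]: 2*mem[2] + 2*val >= 1 && 6*val != 9
Answer: WP = 2*mem[2] + 2*val >= 1 && 6*val != 9


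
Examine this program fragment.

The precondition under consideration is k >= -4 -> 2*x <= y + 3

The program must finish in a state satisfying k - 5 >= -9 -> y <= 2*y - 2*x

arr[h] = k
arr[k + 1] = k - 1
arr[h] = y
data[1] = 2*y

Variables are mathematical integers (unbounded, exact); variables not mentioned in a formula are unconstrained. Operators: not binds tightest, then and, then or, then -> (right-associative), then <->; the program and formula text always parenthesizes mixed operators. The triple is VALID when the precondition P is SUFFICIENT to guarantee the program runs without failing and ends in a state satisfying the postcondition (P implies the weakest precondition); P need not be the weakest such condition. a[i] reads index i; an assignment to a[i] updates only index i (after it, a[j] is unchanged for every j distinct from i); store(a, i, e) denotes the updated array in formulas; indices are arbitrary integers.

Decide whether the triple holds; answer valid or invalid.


Working backward. After the program, the postcondition k - 5 >= -9 -> y <= 2*y - 2*x must hold; in canonical form it is k >= -4 -> 2*x <= y.
Before data[1] := 2*y: k >= -4 -> 2*x <= y
Before arr[h] := y: k >= -4 -> 2*x <= y
Before arr[k + 1] := k - 1: k >= -4 -> 2*x <= y
Before arr[h] := k: k >= -4 -> 2*x <= y
The weakest precondition is k >= -4 -> 2*x <= y.
Check whether k >= -4 -> 2*x <= y + 3 implies it.
Countermodel: at the initial state k = -4, x = 0, y = -1, the precondition holds but the weakest precondition fails.
Answer: invalid


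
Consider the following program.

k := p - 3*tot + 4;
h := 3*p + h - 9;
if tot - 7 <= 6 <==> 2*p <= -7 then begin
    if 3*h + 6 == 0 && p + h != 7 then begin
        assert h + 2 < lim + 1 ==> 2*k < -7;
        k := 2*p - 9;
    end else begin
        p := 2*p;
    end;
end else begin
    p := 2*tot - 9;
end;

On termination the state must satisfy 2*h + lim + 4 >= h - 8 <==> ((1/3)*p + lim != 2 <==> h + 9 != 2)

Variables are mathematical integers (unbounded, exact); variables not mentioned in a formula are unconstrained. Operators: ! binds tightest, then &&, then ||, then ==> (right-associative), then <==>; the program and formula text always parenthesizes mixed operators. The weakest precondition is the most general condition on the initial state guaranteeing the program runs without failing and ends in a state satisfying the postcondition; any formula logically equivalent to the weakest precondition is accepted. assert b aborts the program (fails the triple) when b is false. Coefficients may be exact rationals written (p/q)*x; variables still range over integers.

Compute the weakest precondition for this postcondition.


Working backward. After the program, the postcondition 2*h + lim + 4 >= h - 8 <==> ((1/3)*p + lim != 2 <==> h + 9 != 2) must hold; in canonical form it is h + lim >= -12 <==> (lim + (1/3)*p != 2 <==> h != -7).
Then branch requires ((3*h == -6 && h + p != 7) ==> ((h < lim - 1 ==> 2*k < -7) && (h + lim >= -12 <==> (lim + (1/3)*p != 2 <==> h != -7)))) && ((!(3*h == -6 && h + p != 7)) ==> (h + lim >= -12 <==> (lim + (2/3)*p != 2 <==> h != -7))); else branch requires h + lim >= -12 <==> (lim + (2/3)*tot != 5 <==> h != -7).
Before the if: ((tot <= 13 <==> 2*p <= -7) ==> (((3*h == -6 && h + p != 7) ==> ((h < lim - 1 ==> 2*k < -7) && (h + lim >= -12 <==> (lim + (1/3)*p != 2 <==> h != -7)))) && ((!(3*h == -6 && h + p != 7)) ==> (h + lim >= -12 <==> (lim + (2/3)*p != 2 <==> h != -7))))) && ((!(tot <= 13 <==> 2*p <= -7)) ==> (h + lim >= -12 <==> (lim + (2/3)*tot != 5 <==> h != -7)))
Before h := 3*p + h - 9: ((tot <= 13 <==> 2*p <= -7) ==> (((3*h + 9*p == 21 && h + 4*p != 16) ==> ((h + 3*p < lim + 8 ==> 2*k < -7) && (h + lim + 3*p >= -3 <==> (lim + (1/3)*p != 2 <==> h + 3*p != 2)))) && ((!(3*h + 9*p == 21 && h + 4*p != 16)) ==> (h + lim + 3*p >= -3 <==> (lim + (2/3)*p != 2 <==> h + 3*p != 2))))) && ((!(tot <= 13 <==> 2*p <= -7)) ==> (h + lim + 3*p >= -3 <==> (lim + (2/3)*tot != 5 <==> h + 3*p != 2)))
Before k := p - 3*tot + 4: ((tot <= 13 <==> 2*p <= -7) ==> (((3*h + 9*p == 21 && h + 4*p != 16) ==> ((h + 3*p < lim + 8 ==> 2*p < 6*tot - 15) && (h + lim + 3*p >= -3 <==> (lim + (1/3)*p != 2 <==> h + 3*p != 2)))) && ((!(3*h + 9*p == 21 && h + 4*p != 16)) ==> (h + lim + 3*p >= -3 <==> (lim + (2/3)*p != 2 <==> h + 3*p != 2))))) && ((!(tot <= 13 <==> 2*p <= -7)) ==> (h + lim + 3*p >= -3 <==> (lim + (2/3)*tot != 5 <==> h + 3*p != 2)))
Answer: WP = ((tot <= 13 <==> 2*p <= -7) ==> (((3*h + 9*p == 21 && h + 4*p != 16) ==> ((h + 3*p < lim + 8 ==> 2*p < 6*tot - 15) && (h + lim + 3*p >= -3 <==> (lim + (1/3)*p != 2 <==> h + 3*p != 2)))) && ((!(3*h + 9*p == 21 && h + 4*p != 16)) ==> (h + lim + 3*p >= -3 <==> (lim + (2/3)*p != 2 <==> h + 3*p != 2))))) && ((!(tot <= 13 <==> 2*p <= -7)) ==> (h + lim + 3*p >= -3 <==> (lim + (2/3)*tot != 5 <==> h + 3*p != 2)))


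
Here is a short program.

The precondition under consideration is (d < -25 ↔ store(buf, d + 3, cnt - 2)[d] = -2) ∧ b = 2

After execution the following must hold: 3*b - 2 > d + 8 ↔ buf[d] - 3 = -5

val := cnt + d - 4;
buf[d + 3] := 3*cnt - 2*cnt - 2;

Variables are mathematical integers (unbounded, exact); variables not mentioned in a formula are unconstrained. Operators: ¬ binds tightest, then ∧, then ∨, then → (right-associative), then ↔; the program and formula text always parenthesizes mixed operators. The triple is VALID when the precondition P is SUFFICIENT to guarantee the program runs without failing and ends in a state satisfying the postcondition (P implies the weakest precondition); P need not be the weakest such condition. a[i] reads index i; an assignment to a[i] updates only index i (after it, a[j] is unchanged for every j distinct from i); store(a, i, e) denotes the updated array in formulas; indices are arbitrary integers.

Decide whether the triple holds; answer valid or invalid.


Working backward. After the program, the postcondition 3*b - 2 > d + 8 ↔ buf[d] - 3 = -5 must hold; in canonical form it is 3*b > d + 10 ↔ buf[d] = -2.
Before buf[d + 3] := 3*cnt - 2*cnt - 2: 3*b > d + 10 ↔ store(buf, d + 3, cnt - 2)[d] = -2
Before val := cnt + d - 4: 3*b > d + 10 ↔ store(buf, d + 3, cnt - 2)[d] = -2
The weakest precondition is 3*b > d + 10 ↔ store(buf, d + 3, cnt - 2)[d] = -2.
Check whether (d < -25 ↔ store(buf, d + 3, cnt - 2)[d] = -2) ∧ b = 2 implies it.
Countermodel: at the initial state b = 2, buf = {[-5] = -1, [-2] = -1, elsewhere -1}, cnt = 0, d = -5, the precondition holds but the weakest precondition fails.
Answer: invalid


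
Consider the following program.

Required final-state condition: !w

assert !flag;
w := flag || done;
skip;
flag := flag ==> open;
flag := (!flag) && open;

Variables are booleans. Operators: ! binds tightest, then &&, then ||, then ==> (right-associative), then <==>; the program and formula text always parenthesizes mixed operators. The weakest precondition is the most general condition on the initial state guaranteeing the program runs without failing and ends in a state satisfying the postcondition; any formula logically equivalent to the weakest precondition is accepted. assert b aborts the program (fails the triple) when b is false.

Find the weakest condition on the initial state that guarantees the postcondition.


Working backward. After the program, !w must hold.
Before flag := (!flag) && open: !w
Before flag := flag ==> open: !w
Before skip: !w
Before w := flag || done: !(flag || done)
Before assert !flag: (!flag) && (!(flag || done))
Answer: WP = (!flag) && (!(flag || done))


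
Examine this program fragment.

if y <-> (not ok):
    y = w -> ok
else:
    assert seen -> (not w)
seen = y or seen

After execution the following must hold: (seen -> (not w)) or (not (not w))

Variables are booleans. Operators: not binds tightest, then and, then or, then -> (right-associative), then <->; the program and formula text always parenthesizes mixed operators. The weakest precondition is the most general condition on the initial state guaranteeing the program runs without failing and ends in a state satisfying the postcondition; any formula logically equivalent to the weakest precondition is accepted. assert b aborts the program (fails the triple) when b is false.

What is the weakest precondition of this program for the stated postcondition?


Working backward. After the program, the postcondition (seen -> (not w)) or (not (not w)) must hold; in canonical form it is (seen -> (not w)) or w.
Before seen := y or seen: ((y or seen) -> (not w)) or w
Then branch requires (((w -> ok) or seen) -> (not w)) or w; else branch requires (seen -> (not w)) and (((y or seen) -> (not w)) or w).
Before the if: ((y <-> (not ok)) -> ((((w -> ok) or seen) -> (not w)) or w)) and ((not (y <-> (not ok))) -> ((seen -> (not w)) and (((y or seen) -> (not w)) or w)))
Answer: WP = ((y <-> (not ok)) -> ((((w -> ok) or seen) -> (not w)) or w)) and ((not (y <-> (not ok))) -> ((seen -> (not w)) and (((y or seen) -> (not w)) or w)))


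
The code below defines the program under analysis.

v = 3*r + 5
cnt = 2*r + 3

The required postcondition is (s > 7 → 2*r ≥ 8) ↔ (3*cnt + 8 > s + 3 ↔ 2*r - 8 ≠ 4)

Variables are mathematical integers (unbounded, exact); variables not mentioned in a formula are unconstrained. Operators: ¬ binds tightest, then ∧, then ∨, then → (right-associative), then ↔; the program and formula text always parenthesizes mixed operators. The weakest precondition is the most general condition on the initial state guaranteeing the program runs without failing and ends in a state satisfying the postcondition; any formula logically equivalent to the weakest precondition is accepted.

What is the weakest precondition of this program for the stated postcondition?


Working backward. After the program, the postcondition (s > 7 → 2*r ≥ 8) ↔ (3*cnt + 8 > s + 3 ↔ 2*r - 8 ≠ 4) must hold; in canonical form it is (s > 7 → 2*r ≥ 8) ↔ (3*cnt > s - 5 ↔ 2*r ≠ 12).
Before cnt := 2*r + 3: (s > 7 → 2*r ≥ 8) ↔ (6*r > s - 14 ↔ 2*r ≠ 12)
Before v := 3*r + 5: (s > 7 → 2*r ≥ 8) ↔ (6*r > s - 14 ↔ 2*r ≠ 12)
Answer: WP = (s > 7 → 2*r ≥ 8) ↔ (6*r > s - 14 ↔ 2*r ≠ 12)


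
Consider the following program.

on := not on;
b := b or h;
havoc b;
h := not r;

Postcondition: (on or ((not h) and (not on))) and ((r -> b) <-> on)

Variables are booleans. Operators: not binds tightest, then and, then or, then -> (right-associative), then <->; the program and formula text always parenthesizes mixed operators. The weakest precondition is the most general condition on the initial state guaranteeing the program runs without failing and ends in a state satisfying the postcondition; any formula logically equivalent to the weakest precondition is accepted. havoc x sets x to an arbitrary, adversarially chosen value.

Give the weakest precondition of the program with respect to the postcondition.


Working backward. After the program, (on or ((not h) and (not on))) and ((r -> b) <-> on) must hold.
Before h := not r: (on or (r and (not on))) and ((r -> b) <-> on)
Before havoc b: (on or (r and (not on))) and on and ((not r) <-> on)
Before b := b or h: (on or (r and (not on))) and on and ((not r) <-> on)
Before on := not on: ((not on) or (r and on)) and (not on) and ((not r) <-> (not on))
Answer: WP = ((not on) or (r and on)) and (not on) and ((not r) <-> (not on))


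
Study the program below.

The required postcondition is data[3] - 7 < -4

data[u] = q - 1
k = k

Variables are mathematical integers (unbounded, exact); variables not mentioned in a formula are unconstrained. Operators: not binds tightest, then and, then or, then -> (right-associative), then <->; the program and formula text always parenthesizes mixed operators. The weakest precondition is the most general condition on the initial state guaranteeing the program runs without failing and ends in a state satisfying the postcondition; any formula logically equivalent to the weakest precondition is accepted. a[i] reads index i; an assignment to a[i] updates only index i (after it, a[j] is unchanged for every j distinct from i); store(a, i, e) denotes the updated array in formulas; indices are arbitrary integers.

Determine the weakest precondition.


Working backward. After the program, the postcondition data[3] - 7 < -4 must hold; in canonical form it is data[3] < 3.
Before k := k: data[3] < 3
Before data[u] := q - 1: store(data, u, q - 1)[3] < 3
Answer: WP = store(data, u, q - 1)[3] < 3


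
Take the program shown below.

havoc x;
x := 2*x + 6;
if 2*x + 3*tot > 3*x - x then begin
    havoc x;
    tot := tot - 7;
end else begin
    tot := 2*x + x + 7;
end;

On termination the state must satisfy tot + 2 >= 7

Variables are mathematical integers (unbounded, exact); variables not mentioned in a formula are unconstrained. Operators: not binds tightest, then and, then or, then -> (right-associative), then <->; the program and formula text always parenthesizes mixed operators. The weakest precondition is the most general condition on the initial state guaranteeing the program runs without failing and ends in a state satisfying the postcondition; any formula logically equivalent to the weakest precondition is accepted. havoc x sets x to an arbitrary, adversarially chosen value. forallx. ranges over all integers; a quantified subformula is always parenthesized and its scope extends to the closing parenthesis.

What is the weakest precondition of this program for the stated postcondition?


Working backward. After the program, the postcondition tot + 2 >= 7 must hold; in canonical form it is tot >= 5.
Then branch requires tot >= 12; else branch requires 3*x >= -2.
Before the if: (3*tot > 0 -> tot >= 12) and ((not (3*tot > 0)) -> 3*x >= -2)
Before x := 2*x + 6: (3*tot > 0 -> tot >= 12) and ((not (3*tot > 0)) -> 6*x >= -20)
Before havoc x: forall x_1. ((3*tot > 0 -> tot >= 12) and ((not (3*tot > 0)) -> 6*x_1 >= -20))
Answer: WP = forall x_1. ((3*tot > 0 -> tot >= 12) and ((not (3*tot > 0)) -> 6*x_1 >= -20))


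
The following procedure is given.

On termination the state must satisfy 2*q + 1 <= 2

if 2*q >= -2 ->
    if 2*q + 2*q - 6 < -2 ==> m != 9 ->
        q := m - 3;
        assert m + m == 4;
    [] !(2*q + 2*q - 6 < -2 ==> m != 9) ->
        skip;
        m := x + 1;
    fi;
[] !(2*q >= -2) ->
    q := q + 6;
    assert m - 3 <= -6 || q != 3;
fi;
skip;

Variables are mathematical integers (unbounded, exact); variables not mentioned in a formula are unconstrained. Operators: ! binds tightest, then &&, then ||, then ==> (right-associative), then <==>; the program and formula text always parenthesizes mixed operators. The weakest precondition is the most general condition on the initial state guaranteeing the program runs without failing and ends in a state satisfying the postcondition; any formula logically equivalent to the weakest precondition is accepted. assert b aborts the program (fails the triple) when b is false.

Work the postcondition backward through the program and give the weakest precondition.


Working backward. After the program, the postcondition 2*q + 1 <= 2 must hold; in canonical form it is 2*q <= 1.
Before skip: 2*q <= 1
Then branch requires ((4*q < 4 ==> m != 9) ==> (2*m == 4 && 2*m <= 7)) && ((!(4*q < 4 ==> m != 9)) ==> 2*q <= 1); else branch requires (m <= -3 || q != -3) && 2*q <= -11.
Before the if: (2*q >= -2 ==> (((4*q < 4 ==> m != 9) ==> (2*m == 4 && 2*m <= 7)) && ((!(4*q < 4 ==> m != 9)) ==> 2*q <= 1))) && ((!(2*q >= -2)) ==> ((m <= -3 || q != -3) && 2*q <= -11))
Answer: WP = (2*q >= -2 ==> (((4*q < 4 ==> m != 9) ==> (2*m == 4 && 2*m <= 7)) && ((!(4*q < 4 ==> m != 9)) ==> 2*q <= 1))) && ((!(2*q >= -2)) ==> ((m <= -3 || q != -3) && 2*q <= -11))


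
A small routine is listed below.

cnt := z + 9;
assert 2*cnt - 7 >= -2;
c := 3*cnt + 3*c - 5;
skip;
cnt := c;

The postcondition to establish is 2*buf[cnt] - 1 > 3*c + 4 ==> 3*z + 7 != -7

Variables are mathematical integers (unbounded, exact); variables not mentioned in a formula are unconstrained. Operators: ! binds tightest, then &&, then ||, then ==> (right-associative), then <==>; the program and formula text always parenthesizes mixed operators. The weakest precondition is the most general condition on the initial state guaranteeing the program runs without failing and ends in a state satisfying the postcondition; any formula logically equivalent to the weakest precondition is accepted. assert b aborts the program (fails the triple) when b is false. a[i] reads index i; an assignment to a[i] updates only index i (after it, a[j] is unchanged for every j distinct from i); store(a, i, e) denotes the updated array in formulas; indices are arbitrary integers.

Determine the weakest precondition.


Working backward. After the program, the postcondition 2*buf[cnt] - 1 > 3*c + 4 ==> 3*z + 7 != -7 must hold; in canonical form it is 2*buf[cnt] > 3*c + 5 ==> 3*z != -14.
Before cnt := c: 2*buf[c] > 3*c + 5 ==> 3*z != -14
Before skip: 2*buf[c] > 3*c + 5 ==> 3*z != -14
Before c := 3*cnt + 3*c - 5: 2*buf[3*c + 3*cnt - 5] > 9*c + 9*cnt - 10 ==> 3*z != -14
Before assert 2*cnt - 7 >= -2: 2*cnt >= 5 && (2*buf[3*c + 3*cnt - 5] > 9*c + 9*cnt - 10 ==> 3*z != -14)
Before cnt := z + 9: 2*z >= -13 && (2*buf[3*c + 3*z + 22] > 9*c + 9*z + 71 ==> 3*z != -14)
Answer: WP = 2*z >= -13 && (2*buf[3*c + 3*z + 22] > 9*c + 9*z + 71 ==> 3*z != -14)


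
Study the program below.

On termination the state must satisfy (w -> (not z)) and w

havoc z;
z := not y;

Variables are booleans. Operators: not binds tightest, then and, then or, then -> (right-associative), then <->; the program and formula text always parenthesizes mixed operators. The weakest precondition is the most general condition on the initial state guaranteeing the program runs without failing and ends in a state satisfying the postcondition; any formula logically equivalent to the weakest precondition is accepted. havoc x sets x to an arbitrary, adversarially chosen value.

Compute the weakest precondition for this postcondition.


Working backward. After the program, (w -> (not z)) and w must hold.
Before z := not y: (w -> y) and w
Before havoc z: (w -> y) and w
Answer: WP = (w -> y) and w


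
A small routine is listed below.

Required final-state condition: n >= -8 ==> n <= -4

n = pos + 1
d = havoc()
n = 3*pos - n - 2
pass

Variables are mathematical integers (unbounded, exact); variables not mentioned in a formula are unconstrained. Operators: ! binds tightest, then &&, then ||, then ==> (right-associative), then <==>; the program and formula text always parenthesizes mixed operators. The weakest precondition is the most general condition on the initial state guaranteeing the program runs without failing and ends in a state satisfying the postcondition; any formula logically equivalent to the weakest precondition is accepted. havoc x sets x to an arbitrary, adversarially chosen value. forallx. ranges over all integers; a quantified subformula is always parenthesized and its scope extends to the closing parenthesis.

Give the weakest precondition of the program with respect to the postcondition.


Working backward. After the program, n >= -8 ==> n <= -4 must hold.
Before skip: n >= -8 ==> n <= -4
Before n := 3*pos - n - 2: 3*pos >= n - 6 ==> 3*pos <= n - 2
Before havoc d: 3*pos >= n - 6 ==> 3*pos <= n - 2
Before n := pos + 1: 2*pos >= -5 ==> 2*pos <= -1
Answer: WP = 2*pos >= -5 ==> 2*pos <= -1


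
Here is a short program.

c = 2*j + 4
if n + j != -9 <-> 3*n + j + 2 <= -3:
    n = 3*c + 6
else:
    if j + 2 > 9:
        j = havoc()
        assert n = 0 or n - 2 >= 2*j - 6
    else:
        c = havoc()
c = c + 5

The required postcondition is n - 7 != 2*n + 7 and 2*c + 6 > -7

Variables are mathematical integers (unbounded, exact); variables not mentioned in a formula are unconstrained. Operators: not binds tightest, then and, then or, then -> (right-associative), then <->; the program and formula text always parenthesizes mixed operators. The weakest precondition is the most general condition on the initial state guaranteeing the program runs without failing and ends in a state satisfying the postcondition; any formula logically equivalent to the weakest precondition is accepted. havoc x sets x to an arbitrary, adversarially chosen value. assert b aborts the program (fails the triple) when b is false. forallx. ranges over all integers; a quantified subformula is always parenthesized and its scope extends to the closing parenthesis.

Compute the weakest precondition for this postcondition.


Working backward. After the program, the postcondition n - 7 != 2*n + 7 and 2*c + 6 > -7 must hold; in canonical form it is n != -14 and 2*c > -13.
Before c := c + 5: n != -14 and 2*c > -23
Then branch requires 3*c != -20 and 2*c > -23; else branch requires (j > 7 -> (forall j_1. ((n = 0 or n >= 2*j_1 - 4) and n != -14 and 2*c > -23))) and ((not (j > 7)) -> (forall c_1. (n != -14 and 2*c_1 > -23))).
Before the if: ((j + n != -9 <-> j + 3*n <= -5) -> (3*c != -20 and 2*c > -23)) and ((not (j + n != -9 <-> j + 3*n <= -5)) -> ((j > 7 -> (forall j_1. ((n = 0 or n >= 2*j_1 - 4) and n != -14 and 2*c > -23))) and ((not (j > 7)) -> (forall c_1. (n != -14 and 2*c_1 > -23)))))
Before c := 2*j + 4: ((j + n != -9 <-> j + 3*n <= -5) -> (6*j != -32 and 4*j > -31)) and ((not (j + n != -9 <-> j + 3*n <= -5)) -> ((j > 7 -> (forall j_1. ((n = 0 or n >= 2*j_1 - 4) and n != -14 and 4*j > -31))) and ((not (j > 7)) -> (forall c_1. (n != -14 and 2*c_1 > -23)))))
Answer: WP = ((j + n != -9 <-> j + 3*n <= -5) -> (6*j != -32 and 4*j > -31)) and ((not (j + n != -9 <-> j + 3*n <= -5)) -> ((j > 7 -> (forall j_1. ((n = 0 or n >= 2*j_1 - 4) and n != -14 and 4*j > -31))) and ((not (j > 7)) -> (forall c_1. (n != -14 and 2*c_1 > -23)))))


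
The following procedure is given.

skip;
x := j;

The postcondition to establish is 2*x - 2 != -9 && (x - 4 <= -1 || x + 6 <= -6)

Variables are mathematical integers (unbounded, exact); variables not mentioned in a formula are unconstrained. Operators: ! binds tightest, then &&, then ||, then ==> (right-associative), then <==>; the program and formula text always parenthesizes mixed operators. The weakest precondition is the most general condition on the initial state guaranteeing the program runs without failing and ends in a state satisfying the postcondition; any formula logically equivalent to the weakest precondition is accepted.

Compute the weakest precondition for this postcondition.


Working backward. After the program, the postcondition 2*x - 2 != -9 && (x - 4 <= -1 || x + 6 <= -6) must hold; in canonical form it is 2*x != -7 && (x <= 3 || x <= -12).
Before x := j: 2*j != -7 && (j <= 3 || j <= -12)
Before skip: 2*j != -7 && (j <= 3 || j <= -12)
Answer: WP = 2*j != -7 && (j <= 3 || j <= -12)


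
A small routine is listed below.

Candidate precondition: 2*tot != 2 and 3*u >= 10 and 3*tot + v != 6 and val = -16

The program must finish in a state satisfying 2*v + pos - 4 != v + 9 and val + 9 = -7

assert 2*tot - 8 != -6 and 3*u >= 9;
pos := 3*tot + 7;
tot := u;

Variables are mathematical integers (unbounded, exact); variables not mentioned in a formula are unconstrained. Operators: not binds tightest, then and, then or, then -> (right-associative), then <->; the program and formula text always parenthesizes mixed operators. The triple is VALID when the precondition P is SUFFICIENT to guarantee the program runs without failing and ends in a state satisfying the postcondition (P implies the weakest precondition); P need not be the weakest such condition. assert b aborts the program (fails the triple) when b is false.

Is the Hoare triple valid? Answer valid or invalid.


Working backward. After the program, the postcondition 2*v + pos - 4 != v + 9 and val + 9 = -7 must hold; in canonical form it is pos + v != 13 and val = -16.
Before tot := u: pos + v != 13 and val = -16
Before pos := 3*tot + 7: 3*tot + v != 6 and val = -16
Before assert 2*tot - 8 != -6 and 3*u >= 9: 2*tot != 2 and 3*u >= 9 and 3*tot + v != 6 and val = -16
The weakest precondition is 2*tot != 2 and 3*u >= 9 and 3*tot + v != 6 and val = -16.
Check whether 2*tot != 2 and 3*u >= 10 and 3*tot + v != 6 and val = -16 implies it.
Every state satisfying the precondition satisfies the weakest precondition: the implication holds.
Answer: valid


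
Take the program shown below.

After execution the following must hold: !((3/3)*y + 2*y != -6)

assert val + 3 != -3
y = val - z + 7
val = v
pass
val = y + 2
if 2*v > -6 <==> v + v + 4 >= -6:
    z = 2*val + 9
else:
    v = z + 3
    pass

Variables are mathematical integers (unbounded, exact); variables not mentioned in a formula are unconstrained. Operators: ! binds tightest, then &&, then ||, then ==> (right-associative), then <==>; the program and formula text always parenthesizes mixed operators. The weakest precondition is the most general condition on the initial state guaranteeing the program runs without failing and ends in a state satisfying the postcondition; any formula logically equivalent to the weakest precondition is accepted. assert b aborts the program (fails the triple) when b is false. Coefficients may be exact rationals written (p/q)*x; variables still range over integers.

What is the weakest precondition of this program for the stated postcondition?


Working backward. After the program, the postcondition !((3/3)*y + 2*y != -6) must hold; in canonical form it is !(3*y != -6).
Then branch requires !(3*y != -6); else branch requires !(3*y != -6).
Before the if: ((2*v > -6 <==> 2*v >= -10) ==> (!(3*y != -6))) && ((!(2*v > -6 <==> 2*v >= -10)) ==> (!(3*y != -6)))
Before val := y + 2: ((2*v > -6 <==> 2*v >= -10) ==> (!(3*y != -6))) && ((!(2*v > -6 <==> 2*v >= -10)) ==> (!(3*y != -6)))
Before skip: ((2*v > -6 <==> 2*v >= -10) ==> (!(3*y != -6))) && ((!(2*v > -6 <==> 2*v >= -10)) ==> (!(3*y != -6)))
Before val := v: ((2*v > -6 <==> 2*v >= -10) ==> (!(3*y != -6))) && ((!(2*v > -6 <==> 2*v >= -10)) ==> (!(3*y != -6)))
Before y := val - z + 7: ((2*v > -6 <==> 2*v >= -10) ==> (!(3*val != 3*z - 27))) && ((!(2*v > -6 <==> 2*v >= -10)) ==> (!(3*val != 3*z - 27)))
Before assert val + 3 != -3: val != -6 && ((2*v > -6 <==> 2*v >= -10) ==> (!(3*val != 3*z - 27))) && ((!(2*v > -6 <==> 2*v >= -10)) ==> (!(3*val != 3*z - 27)))
Answer: WP = val != -6 && ((2*v > -6 <==> 2*v >= -10) ==> (!(3*val != 3*z - 27))) && ((!(2*v > -6 <==> 2*v >= -10)) ==> (!(3*val != 3*z - 27)))


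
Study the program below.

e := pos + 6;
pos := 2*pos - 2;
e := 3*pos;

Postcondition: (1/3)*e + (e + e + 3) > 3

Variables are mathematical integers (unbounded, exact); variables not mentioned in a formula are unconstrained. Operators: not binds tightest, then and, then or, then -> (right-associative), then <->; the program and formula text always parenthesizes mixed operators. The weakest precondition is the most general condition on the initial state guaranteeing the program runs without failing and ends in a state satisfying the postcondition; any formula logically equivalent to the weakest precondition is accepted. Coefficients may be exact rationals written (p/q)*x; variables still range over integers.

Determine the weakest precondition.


Working backward. After the program, the postcondition (1/3)*e + (e + e + 3) > 3 must hold; in canonical form it is (7/3)*e > 0.
Before e := 3*pos: 7*pos > 0
Before pos := 2*pos - 2: 14*pos > 14
Before e := pos + 6: 14*pos > 14
Answer: WP = 14*pos > 14
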